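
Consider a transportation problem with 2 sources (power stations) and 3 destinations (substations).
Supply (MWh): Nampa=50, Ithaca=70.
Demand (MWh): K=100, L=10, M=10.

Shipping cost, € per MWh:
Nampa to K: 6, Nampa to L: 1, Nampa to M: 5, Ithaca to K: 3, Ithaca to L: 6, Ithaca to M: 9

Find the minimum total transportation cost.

Optimal allocation:
  Nampa to K: 30 × €6 = €180
  Nampa to L: 10 × €1 = €10
  Nampa to M: 10 × €5 = €50
  Ithaca to K: 70 × €3 = €210
Total = 180 + 10 + 50 + 210 = €450.

450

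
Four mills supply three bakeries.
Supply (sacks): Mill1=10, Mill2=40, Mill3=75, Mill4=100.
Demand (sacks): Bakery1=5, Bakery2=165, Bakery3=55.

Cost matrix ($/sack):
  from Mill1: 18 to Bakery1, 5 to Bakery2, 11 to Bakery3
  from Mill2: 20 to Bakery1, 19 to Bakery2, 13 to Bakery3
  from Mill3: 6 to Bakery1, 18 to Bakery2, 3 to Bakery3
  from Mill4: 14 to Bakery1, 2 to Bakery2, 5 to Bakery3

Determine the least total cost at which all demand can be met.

Optimal allocation:
  Mill1–Bakery2: 10 × $5 = $50
  Mill2–Bakery2: 40 × $19 = $760
  Mill3–Bakery1: 5 × $6 = $30
  Mill3–Bakery2: 15 × $18 = $270
  Mill3–Bakery3: 55 × $3 = $165
  Mill4–Bakery2: 100 × $2 = $200
Total = 50 + 760 + 30 + 270 + 165 + 200 = $1475.
(Supply check: Mill1 ships 10; Mill2 ships 40; Mill3 ships 75; Mill4 ships 100.)

1475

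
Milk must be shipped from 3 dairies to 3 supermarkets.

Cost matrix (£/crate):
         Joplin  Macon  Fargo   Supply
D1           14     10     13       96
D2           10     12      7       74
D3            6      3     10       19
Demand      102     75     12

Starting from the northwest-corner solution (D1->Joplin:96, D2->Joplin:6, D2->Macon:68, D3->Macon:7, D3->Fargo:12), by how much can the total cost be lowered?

Current plan cost = 96·14 + 6·10 + 68·12 + 7·3 + 12·10 = £2361.
Optimal plan:
  D1–Joplin: 21 × £14 = £294
  D1–Macon: 75 × £10 = £750
  D2–Joplin: 62 × £10 = £620
  D2–Fargo: 12 × £7 = £84
  D3–Joplin: 19 × £6 = £114
Optimal cost = £1862.
Saving = 2361 − 1862 = £499.

499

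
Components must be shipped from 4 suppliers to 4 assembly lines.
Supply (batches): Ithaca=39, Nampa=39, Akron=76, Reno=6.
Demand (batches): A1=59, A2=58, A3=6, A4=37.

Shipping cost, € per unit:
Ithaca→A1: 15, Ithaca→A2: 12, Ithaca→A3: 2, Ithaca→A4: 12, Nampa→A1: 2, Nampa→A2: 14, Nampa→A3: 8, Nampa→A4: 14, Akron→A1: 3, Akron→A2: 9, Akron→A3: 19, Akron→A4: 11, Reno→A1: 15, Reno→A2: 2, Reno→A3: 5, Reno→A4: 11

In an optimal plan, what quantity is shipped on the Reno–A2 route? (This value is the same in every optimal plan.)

Optimal shipments:
  Ithaca->A3: 6 × €2 = €12
  Ithaca->A4: 33 × €12 = €396
  Nampa->A1: 39 × €2 = €78
  Akron->A1: 20 × €3 = €60
  Akron->A2: 52 × €9 = €468
  Akron->A4: 4 × €11 = €44
  Reno->A2: 6 × €2 = €12
Total cost = €1070.
So Reno→A2 carries 6 batches.

6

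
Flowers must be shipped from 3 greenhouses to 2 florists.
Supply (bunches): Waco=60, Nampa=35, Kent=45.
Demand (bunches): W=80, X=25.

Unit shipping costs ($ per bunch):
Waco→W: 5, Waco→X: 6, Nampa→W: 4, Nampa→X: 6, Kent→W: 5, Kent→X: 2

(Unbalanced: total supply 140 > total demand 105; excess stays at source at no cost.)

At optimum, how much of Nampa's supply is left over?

0

An optimal plan:
  Waco->W: 25 × $5 = $125
  Nampa->W: 35 × $4 = $140
  Kent->W: 20 × $5 = $100
  Kent->X: 25 × $2 = $50
Total cost = $415.
Nampa ships 35 of its 35, leaving 0.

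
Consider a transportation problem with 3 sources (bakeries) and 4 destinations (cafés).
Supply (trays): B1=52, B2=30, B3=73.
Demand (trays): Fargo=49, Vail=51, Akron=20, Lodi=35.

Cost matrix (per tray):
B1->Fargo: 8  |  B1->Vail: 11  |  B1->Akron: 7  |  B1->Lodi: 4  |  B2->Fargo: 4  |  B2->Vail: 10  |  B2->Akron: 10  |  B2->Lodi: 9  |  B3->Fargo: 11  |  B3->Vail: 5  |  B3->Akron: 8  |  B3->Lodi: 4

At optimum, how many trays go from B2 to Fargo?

The minimum-cost plan:
  B1→Fargo: 19 trays
  B1→Akron: 20 trays
  B1→Lodi: 13 trays
  B2→Fargo: 30 trays
  B3→Vail: 51 trays
  B3→Lodi: 22 trays
Total cost = 807.
So B2→Fargo carries 30 trays.

30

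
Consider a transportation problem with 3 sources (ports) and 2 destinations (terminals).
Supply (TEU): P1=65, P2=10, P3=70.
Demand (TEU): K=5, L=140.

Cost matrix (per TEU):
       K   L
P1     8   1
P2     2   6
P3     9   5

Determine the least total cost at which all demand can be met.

Optimal allocation:
  P1–L: 65 × 1 = 65
  P2–K: 5 × 2 = 10
  P2–L: 5 × 6 = 30
  P3–L: 70 × 5 = 350
Total = 65 + 10 + 30 + 350 = 455.
(Supply check: P1 ships 65; P2 ships 10; P3 ships 70.)

455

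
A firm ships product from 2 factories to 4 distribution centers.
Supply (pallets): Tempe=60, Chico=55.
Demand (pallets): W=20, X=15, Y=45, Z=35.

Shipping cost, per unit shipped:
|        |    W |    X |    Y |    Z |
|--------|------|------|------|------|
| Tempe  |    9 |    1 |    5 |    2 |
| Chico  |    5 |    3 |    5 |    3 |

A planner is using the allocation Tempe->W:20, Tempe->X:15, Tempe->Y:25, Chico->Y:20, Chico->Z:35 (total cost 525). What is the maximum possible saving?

115

Current plan cost = 20·9 + 15·1 + 25·5 + 20·5 + 35·3 = 525.
Optimal plan:
  Tempe–X: 15 × 1 = 15
  Tempe–Y: 10 × 5 = 50
  Tempe–Z: 35 × 2 = 70
  Chico–W: 20 × 5 = 100
  Chico–Y: 35 × 5 = 175
Optimal cost = 410.
Saving = 525 − 410 = 115.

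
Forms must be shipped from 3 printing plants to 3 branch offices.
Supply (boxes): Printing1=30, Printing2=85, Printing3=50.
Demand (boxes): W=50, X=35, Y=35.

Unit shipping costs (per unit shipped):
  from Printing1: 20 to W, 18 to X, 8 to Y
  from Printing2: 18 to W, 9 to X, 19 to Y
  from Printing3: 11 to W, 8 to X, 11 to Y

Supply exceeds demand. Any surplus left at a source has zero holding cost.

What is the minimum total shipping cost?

One minimum-cost allocation:
  Printing1->Y: 30 × 8 = 240
  Printing2->W: 5 × 18 = 90
  Printing2->X: 35 × 9 = 315
  Printing3->W: 45 × 11 = 495
  Printing3->Y: 5 × 11 = 55
Total = 240 + 90 + 315 + 495 + 55 = 1195.
(Supply check: Printing1 ships 30; Printing2 ships 40; Printing3 ships 50.)

1195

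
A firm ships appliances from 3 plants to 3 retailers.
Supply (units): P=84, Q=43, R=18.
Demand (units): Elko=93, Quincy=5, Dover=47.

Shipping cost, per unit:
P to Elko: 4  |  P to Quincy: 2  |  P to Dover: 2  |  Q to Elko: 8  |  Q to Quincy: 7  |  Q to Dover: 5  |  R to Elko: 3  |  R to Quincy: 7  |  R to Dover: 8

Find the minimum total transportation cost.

587

An optimal shipping plan:
  P→Elko: 75 units
  P→Quincy: 5 units
  P→Dover: 4 units
  Q→Dover: 43 units
  R→Elko: 18 units
Total cost = 587.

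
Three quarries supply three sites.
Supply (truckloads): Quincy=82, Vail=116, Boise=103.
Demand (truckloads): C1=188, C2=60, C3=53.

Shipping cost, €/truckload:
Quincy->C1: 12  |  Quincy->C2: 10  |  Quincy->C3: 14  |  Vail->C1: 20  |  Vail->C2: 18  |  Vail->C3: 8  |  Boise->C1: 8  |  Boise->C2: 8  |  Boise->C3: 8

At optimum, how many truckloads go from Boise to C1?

103

Solving gives:
  Quincy–C1: 22 × €12 = €264
  Quincy–C2: 60 × €10 = €600
  Vail–C1: 63 × €20 = €1260
  Vail–C3: 53 × €8 = €424
  Boise–C1: 103 × €8 = €824
Total cost = €3372.
So Boise→C1 carries 103 truckloads.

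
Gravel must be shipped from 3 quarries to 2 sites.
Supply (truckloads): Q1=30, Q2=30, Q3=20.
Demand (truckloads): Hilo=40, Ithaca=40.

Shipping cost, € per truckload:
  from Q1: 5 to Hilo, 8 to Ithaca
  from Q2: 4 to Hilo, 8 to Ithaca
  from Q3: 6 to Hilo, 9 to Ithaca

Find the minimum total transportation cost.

510

Optimal allocation:
  Q1 to Hilo: 10 truckloads
  Q1 to Ithaca: 20 truckloads
  Q2 to Hilo: 30 truckloads
  Q3 to Ithaca: 20 truckloads
Total cost = €510.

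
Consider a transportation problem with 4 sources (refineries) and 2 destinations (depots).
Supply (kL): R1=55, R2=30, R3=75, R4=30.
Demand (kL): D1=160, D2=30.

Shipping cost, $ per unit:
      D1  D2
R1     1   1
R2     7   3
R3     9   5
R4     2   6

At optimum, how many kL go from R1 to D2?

0

Solving gives:
  R1–D1: 55 × $1 = $55
  R2–D2: 30 × $3 = $90
  R3–D1: 75 × $9 = $675
  R4–D1: 30 × $2 = $60
Total cost = $880.
The route R1→D2 is not used.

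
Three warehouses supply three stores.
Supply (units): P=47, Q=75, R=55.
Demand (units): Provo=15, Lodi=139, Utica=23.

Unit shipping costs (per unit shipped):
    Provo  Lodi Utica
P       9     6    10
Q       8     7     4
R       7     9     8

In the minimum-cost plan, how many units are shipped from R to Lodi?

40

Optimal shipments:
  P→Lodi: 47 × 6 = 282
  Q→Lodi: 52 × 7 = 364
  Q→Utica: 23 × 4 = 92
  R→Provo: 15 × 7 = 105
  R→Lodi: 40 × 9 = 360
Total cost = 1203.
So R→Lodi carries 40 units.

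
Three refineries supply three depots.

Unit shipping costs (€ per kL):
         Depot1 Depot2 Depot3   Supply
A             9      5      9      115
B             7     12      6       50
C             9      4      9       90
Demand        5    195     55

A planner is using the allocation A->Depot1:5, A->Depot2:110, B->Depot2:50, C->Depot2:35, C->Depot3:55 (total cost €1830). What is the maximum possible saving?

555

Current plan cost = 5·9 + 110·5 + 50·12 + 35·4 + 55·9 = €1830.
Optimal plan:
  A–Depot1: 5 × €9 = €45
  A–Depot2: 105 × €5 = €525
  A–Depot3: 5 × €9 = €45
  B–Depot3: 50 × €6 = €300
  C–Depot2: 90 × €4 = €360
Optimal cost = €1275.
Saving = 1830 − 1275 = €555.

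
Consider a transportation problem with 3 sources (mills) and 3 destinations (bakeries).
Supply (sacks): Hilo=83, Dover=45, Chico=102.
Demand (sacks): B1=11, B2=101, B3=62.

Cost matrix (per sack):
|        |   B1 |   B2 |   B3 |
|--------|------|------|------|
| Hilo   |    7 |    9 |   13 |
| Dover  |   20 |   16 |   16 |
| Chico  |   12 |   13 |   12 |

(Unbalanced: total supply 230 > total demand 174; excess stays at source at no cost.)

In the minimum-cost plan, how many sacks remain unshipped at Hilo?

An optimal plan:
  Hilo to B1: 11 × 7 = 77
  Hilo to B2: 72 × 9 = 648
  Chico to B2: 29 × 13 = 377
  Chico to B3: 62 × 12 = 744
Total cost = 1846.
Hilo ships 83 of its 83, leaving 0.

0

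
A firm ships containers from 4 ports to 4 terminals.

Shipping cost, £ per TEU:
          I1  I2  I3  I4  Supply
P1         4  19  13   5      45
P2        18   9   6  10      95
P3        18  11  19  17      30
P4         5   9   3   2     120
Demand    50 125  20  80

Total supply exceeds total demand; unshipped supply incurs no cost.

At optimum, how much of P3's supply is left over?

15

Minimum-cost shipments:
  P1→I1: 45 × £4 = £180
  P2→I2: 95 × £9 = £855
  P3→I2: 15 × £11 = £165
  P4→I1: 5 × £5 = £25
  P4→I2: 15 × £9 = £135
  P4→I3: 20 × £3 = £60
  P4→I4: 80 × £2 = £160
Total cost = £1580.
P3 ships 15 of its 30, leaving 15.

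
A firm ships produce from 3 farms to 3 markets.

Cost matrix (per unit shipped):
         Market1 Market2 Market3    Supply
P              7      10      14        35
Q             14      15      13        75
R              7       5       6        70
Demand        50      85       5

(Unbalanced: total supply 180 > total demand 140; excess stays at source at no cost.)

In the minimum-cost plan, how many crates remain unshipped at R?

Minimum-cost shipments:
  P->Market1: 35 × 7 = 245
  Q->Market1: 15 × 14 = 210
  Q->Market2: 15 × 15 = 225
  Q->Market3: 5 × 13 = 65
  R->Market2: 70 × 5 = 350
Total cost = 1095.
R ships 70 of its 70, leaving 0.

0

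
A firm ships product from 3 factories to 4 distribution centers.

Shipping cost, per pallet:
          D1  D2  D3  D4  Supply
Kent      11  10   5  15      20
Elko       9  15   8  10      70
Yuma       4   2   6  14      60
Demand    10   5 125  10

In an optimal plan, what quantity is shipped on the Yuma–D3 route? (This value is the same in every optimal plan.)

45

Solving gives:
  Kent->D3: 20 × 5 = 100
  Elko->D3: 60 × 8 = 480
  Elko->D4: 10 × 10 = 100
  Yuma->D1: 10 × 4 = 40
  Yuma->D2: 5 × 2 = 10
  Yuma->D3: 45 × 6 = 270
Total cost = 1000.
So Yuma→D3 carries 45 pallets.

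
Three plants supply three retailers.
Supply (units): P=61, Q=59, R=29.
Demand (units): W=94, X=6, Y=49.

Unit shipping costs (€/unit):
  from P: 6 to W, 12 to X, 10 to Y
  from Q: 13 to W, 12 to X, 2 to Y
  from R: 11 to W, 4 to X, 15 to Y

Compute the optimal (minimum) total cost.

An optimal shipping plan:
  P to W: 61 × €6 = €366
  Q to W: 10 × €13 = €130
  Q to Y: 49 × €2 = €98
  R to W: 23 × €11 = €253
  R to X: 6 × €4 = €24
Total = 366 + 130 + 98 + 253 + 24 = €871.
(Supply check: P ships 61; Q ships 59; R ships 29.)

871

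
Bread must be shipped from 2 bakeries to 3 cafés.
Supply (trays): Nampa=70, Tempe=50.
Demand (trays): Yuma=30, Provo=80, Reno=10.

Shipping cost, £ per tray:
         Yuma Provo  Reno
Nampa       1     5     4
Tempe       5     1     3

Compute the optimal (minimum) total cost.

270

A cheapest plan:
  Nampa to Yuma: 30 × £1 = £30
  Nampa to Provo: 30 × £5 = £150
  Nampa to Reno: 10 × £4 = £40
  Tempe to Provo: 50 × £1 = £50
Total = 30 + 150 + 40 + 50 = £270.
(Supply check: Nampa ships 70; Tempe ships 50.)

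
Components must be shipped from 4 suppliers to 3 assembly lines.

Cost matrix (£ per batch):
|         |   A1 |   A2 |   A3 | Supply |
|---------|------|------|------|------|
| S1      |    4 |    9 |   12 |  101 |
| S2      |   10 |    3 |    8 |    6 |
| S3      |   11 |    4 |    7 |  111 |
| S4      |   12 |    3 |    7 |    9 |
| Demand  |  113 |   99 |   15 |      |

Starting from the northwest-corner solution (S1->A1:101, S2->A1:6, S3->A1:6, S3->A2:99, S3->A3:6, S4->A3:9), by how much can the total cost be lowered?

9

Current plan cost = 101·4 + 6·10 + 6·11 + 99·4 + 6·7 + 9·7 = £1031.
Optimal plan:
  S1->A1: 101 × £4 = £404
  S2->A2: 6 × £3 = £18
  S3->A1: 12 × £11 = £132
  S3->A2: 84 × £4 = £336
  S3->A3: 15 × £7 = £105
  S4->A2: 9 × £3 = £27
Optimal cost = £1022.
Saving = 1031 − 1022 = £9.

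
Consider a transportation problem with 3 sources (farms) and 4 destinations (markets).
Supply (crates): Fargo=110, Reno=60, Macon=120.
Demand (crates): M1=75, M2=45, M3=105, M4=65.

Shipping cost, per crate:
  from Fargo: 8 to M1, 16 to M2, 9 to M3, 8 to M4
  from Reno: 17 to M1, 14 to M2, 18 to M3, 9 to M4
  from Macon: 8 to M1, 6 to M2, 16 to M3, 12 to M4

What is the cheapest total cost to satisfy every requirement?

A cheapest plan:
  Fargo->M3: 105 × 9 = 945
  Fargo->M4: 5 × 8 = 40
  Reno->M4: 60 × 9 = 540
  Macon->M1: 75 × 8 = 600
  Macon->M2: 45 × 6 = 270
Total = 945 + 40 + 540 + 600 + 270 = 2395.

2395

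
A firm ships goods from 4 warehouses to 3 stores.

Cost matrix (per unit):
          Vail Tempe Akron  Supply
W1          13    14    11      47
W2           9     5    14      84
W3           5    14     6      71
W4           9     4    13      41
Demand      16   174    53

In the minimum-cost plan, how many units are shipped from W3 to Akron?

Solving gives:
  W1→Tempe: 47 units
  W2→Tempe: 84 units
  W3→Vail: 16 units
  W3→Tempe: 2 units
  W3→Akron: 53 units
  W4→Tempe: 41 units
Total cost = 1668.
So W3→Akron carries 53 units.

53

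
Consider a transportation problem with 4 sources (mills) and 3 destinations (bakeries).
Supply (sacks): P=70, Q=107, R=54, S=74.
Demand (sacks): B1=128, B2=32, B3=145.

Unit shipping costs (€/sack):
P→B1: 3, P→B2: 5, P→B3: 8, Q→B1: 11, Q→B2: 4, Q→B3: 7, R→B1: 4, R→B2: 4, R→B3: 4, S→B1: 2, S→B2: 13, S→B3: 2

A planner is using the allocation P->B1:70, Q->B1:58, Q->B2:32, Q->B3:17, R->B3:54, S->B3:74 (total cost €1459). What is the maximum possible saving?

Current plan cost = 70·3 + 58·11 + 32·4 + 17·7 + 54·4 + 74·2 = €1459.
Optimal plan:
  P to B1: 70 × €3 = €210
  Q to B2: 32 × €4 = €128
  Q to B3: 75 × €7 = €525
  R to B1: 54 × €4 = €216
  S to B1: 4 × €2 = €8
  S to B3: 70 × €2 = €140
Optimal cost = €1227.
Saving = 1459 − 1227 = €232.

232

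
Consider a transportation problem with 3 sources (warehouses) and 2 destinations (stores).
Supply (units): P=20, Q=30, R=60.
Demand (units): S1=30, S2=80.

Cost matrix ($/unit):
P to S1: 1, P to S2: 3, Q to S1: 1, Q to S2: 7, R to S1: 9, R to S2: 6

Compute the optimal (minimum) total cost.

450

One minimum-cost allocation:
  P–S2: 20 units
  Q–S1: 30 units
  R–S2: 60 units
Total cost = $450.
(Supply check: P ships 20; Q ships 30; R ships 60.)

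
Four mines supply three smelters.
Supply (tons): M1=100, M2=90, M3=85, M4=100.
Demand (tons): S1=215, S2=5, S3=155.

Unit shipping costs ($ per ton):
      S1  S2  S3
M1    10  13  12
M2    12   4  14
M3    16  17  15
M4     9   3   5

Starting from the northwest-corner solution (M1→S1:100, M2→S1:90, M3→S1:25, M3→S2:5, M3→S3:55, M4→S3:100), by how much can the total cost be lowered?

Current plan cost = 100·10 + 90·12 + 25·16 + 5·17 + 55·15 + 100·5 = $3890.
Optimal plan:
  M1→S1: 100 × $10 = $1000
  M2→S1: 85 × $12 = $1020
  M2→S2: 5 × $4 = $20
  M3→S1: 30 × $16 = $480
  M3→S3: 55 × $15 = $825
  M4→S3: 100 × $5 = $500
Optimal cost = $3845.
Saving = 3890 − 3845 = $45.

45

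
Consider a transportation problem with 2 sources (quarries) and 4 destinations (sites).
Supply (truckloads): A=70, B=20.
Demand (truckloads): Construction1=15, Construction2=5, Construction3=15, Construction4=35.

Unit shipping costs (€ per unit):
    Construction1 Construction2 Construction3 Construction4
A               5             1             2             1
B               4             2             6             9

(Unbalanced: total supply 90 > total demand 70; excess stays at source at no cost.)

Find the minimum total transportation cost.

Optimal allocation:
  A to Construction2: 5 × €1 = €5
  A to Construction3: 15 × €2 = €30
  A to Construction4: 35 × €1 = €35
  B to Construction1: 15 × €4 = €60
Total = 5 + 30 + 35 + 60 = €130.

130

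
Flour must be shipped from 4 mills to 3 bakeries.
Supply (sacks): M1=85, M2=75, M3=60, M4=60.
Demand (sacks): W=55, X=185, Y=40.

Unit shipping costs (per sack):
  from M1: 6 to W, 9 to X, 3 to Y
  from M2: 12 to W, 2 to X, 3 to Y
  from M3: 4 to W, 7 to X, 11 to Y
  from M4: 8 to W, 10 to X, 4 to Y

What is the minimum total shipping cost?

1530

One minimum-cost allocation:
  M1–X: 85 × 9 = 765
  M2–X: 75 × 2 = 150
  M3–W: 55 × 4 = 220
  M3–X: 5 × 7 = 35
  M4–X: 20 × 10 = 200
  M4–Y: 40 × 4 = 160
Total = 765 + 150 + 220 + 35 + 200 + 160 = 1530.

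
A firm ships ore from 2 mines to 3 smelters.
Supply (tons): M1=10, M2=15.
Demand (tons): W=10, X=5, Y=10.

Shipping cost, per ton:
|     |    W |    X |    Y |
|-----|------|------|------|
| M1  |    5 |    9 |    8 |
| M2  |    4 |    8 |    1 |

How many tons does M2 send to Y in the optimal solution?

Solving gives:
  M1–W: 10 × 5 = 50
  M2–X: 5 × 8 = 40
  M2–Y: 10 × 1 = 10
Total cost = 100.
So M2→Y carries 10 tons.

10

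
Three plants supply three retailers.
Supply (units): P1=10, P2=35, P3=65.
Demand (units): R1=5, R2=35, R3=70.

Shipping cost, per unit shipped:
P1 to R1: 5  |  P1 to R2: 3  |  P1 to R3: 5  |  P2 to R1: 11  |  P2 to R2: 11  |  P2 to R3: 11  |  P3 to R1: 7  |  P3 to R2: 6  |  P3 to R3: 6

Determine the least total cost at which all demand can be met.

A cheapest plan:
  P1->R2: 10 × 3 = 30
  P2->R1: 5 × 11 = 55
  P2->R3: 30 × 11 = 330
  P3->R2: 25 × 6 = 150
  P3->R3: 40 × 6 = 240
Total = 30 + 55 + 330 + 150 + 240 = 805.
(Supply check: P1 ships 10; P2 ships 35; P3 ships 65.)

805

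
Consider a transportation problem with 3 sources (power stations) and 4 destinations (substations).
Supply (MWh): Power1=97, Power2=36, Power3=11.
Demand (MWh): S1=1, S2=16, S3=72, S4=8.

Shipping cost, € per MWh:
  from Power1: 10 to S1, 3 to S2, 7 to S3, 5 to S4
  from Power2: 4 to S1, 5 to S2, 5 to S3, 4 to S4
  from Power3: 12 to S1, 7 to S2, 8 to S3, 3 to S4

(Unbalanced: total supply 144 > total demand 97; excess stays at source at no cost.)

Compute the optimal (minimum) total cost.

510

A cheapest plan:
  Power1->S2: 16 × €3 = €48
  Power1->S3: 37 × €7 = €259
  Power2->S1: 1 × €4 = €4
  Power2->S3: 35 × €5 = €175
  Power3->S4: 8 × €3 = €24
Total = 48 + 259 + 4 + 175 + 24 = €510.
(Supply check: Power1 ships 53; Power2 ships 36; Power3 ships 8.)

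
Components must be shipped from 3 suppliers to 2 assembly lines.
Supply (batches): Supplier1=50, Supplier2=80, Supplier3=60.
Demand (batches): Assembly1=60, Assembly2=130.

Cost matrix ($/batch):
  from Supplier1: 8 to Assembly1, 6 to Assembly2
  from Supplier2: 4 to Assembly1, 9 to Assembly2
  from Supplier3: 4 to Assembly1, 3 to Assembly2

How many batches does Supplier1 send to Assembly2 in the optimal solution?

The minimum-cost plan:
  Supplier1–Assembly2: 50 batches
  Supplier2–Assembly1: 60 batches
  Supplier2–Assembly2: 20 batches
  Supplier3–Assembly2: 60 batches
Total cost = $900.
So Supplier1→Assembly2 carries 50 batches.

50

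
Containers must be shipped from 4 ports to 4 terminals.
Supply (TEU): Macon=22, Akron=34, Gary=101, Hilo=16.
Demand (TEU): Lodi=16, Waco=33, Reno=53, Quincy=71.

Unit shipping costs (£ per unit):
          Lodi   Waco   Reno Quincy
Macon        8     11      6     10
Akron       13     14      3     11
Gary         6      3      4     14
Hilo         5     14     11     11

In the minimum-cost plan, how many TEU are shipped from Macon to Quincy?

Optimal shipments:
  Macon to Quincy: 22 × £10 = £220
  Akron to Quincy: 34 × £11 = £374
  Gary to Lodi: 15 × £6 = £90
  Gary to Waco: 33 × £3 = £99
  Gary to Reno: 53 × £4 = £212
  Hilo to Lodi: 1 × £5 = £5
  Hilo to Quincy: 15 × £11 = £165
Total cost = £1165.
So Macon→Quincy carries 22 TEU.

22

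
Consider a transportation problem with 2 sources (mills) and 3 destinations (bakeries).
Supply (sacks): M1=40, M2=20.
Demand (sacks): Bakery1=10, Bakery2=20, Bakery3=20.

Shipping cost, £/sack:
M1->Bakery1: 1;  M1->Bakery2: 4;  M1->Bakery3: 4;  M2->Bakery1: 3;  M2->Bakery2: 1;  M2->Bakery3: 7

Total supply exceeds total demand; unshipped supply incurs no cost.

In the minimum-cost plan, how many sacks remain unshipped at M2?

0

Minimum-cost shipments:
  M1–Bakery1: 10 × £1 = £10
  M1–Bakery3: 20 × £4 = £80
  M2–Bakery2: 20 × £1 = £20
Total cost = £110.
M2 ships 20 of its 20, leaving 0.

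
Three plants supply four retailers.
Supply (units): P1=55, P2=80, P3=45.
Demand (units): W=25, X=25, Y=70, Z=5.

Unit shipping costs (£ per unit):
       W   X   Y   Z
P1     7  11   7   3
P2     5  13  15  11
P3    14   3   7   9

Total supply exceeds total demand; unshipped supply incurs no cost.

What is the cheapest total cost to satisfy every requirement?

Optimal allocation:
  P1–Y: 50 × £7 = £350
  P1–Z: 5 × £3 = £15
  P2–W: 25 × £5 = £125
  P3–X: 25 × £3 = £75
  P3–Y: 20 × £7 = £140
Total = 350 + 15 + 125 + 75 + 140 = £705.

705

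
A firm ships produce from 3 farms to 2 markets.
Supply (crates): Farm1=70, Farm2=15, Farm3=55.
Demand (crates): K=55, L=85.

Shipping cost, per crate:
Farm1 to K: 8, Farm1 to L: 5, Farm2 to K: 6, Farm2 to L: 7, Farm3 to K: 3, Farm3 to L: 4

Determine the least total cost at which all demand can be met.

An optimal shipping plan:
  Farm1 to L: 70 crates
  Farm2 to K: 15 crates
  Farm3 to K: 40 crates
  Farm3 to L: 15 crates
Total cost = 620.

620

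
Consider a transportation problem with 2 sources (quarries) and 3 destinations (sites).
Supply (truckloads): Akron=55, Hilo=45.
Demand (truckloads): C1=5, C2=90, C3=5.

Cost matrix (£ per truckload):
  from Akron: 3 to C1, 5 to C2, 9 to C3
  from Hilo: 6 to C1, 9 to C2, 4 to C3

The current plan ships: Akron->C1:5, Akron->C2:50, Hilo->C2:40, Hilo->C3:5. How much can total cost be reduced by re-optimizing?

Current plan cost = 5·3 + 50·5 + 40·9 + 5·4 = £645.
Optimal plan:
  Akron to C2: 55 × £5 = £275
  Hilo to C1: 5 × £6 = £30
  Hilo to C2: 35 × £9 = £315
  Hilo to C3: 5 × £4 = £20
Optimal cost = £640.
Saving = 645 − 640 = £5.

5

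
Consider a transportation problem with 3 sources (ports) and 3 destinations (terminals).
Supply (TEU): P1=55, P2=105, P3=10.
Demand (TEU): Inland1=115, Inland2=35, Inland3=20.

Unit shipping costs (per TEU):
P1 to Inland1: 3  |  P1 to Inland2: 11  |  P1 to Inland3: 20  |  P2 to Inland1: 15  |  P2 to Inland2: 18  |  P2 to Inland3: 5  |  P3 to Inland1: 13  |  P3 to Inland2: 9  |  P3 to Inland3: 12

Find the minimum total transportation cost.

A cheapest plan:
  P1->Inland1: 55 × 3 = 165
  P2->Inland1: 60 × 15 = 900
  P2->Inland2: 25 × 18 = 450
  P2->Inland3: 20 × 5 = 100
  P3->Inland2: 10 × 9 = 90
Total = 165 + 900 + 450 + 100 + 90 = 1705.

1705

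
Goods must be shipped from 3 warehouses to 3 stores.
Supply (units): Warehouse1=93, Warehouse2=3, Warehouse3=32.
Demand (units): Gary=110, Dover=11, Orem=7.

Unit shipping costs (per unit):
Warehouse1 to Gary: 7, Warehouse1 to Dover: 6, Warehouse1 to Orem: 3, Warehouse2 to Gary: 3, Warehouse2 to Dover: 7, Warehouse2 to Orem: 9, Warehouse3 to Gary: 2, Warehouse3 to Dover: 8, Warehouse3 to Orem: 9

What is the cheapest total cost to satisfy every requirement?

A cheapest plan:
  Warehouse1–Gary: 75 × 7 = 525
  Warehouse1–Dover: 11 × 6 = 66
  Warehouse1–Orem: 7 × 3 = 21
  Warehouse2–Gary: 3 × 3 = 9
  Warehouse3–Gary: 32 × 2 = 64
Total = 525 + 66 + 21 + 9 + 64 = 685.

685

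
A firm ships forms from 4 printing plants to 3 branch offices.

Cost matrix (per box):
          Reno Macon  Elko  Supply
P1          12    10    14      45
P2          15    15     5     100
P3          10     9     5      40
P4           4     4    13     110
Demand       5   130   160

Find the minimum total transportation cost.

One minimum-cost allocation:
  P1→Macon: 25 boxes
  P1→Elko: 20 boxes
  P2→Elko: 100 boxes
  P3→Elko: 40 boxes
  P4→Reno: 5 boxes
  P4→Macon: 105 boxes
Total cost = 1670.

1670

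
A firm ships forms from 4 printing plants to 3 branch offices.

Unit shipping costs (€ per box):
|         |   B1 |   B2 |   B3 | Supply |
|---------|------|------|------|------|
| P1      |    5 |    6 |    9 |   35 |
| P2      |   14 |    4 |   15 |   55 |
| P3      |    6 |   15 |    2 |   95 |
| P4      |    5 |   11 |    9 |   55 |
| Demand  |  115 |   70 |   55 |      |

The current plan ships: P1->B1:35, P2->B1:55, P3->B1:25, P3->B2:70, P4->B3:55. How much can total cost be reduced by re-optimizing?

1605

Current plan cost = 35·5 + 55·14 + 25·6 + 70·15 + 55·9 = €2640.
Optimal plan:
  P1→B1: 20 × €5 = €100
  P1→B2: 15 × €6 = €90
  P2→B2: 55 × €4 = €220
  P3→B1: 40 × €6 = €240
  P3→B3: 55 × €2 = €110
  P4→B1: 55 × €5 = €275
Optimal cost = €1035.
Saving = 2640 − 1035 = €1605.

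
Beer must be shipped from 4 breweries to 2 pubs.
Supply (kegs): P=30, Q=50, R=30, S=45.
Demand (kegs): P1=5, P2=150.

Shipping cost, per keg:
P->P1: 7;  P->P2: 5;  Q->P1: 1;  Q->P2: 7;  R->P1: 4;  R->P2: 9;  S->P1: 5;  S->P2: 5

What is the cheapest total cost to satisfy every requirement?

A cheapest plan:
  P→P2: 30 × 5 = 150
  Q→P1: 5 × 1 = 5
  Q→P2: 45 × 7 = 315
  R→P2: 30 × 9 = 270
  S→P2: 45 × 5 = 225
Total = 150 + 5 + 315 + 270 + 225 = 965.
(Supply check: P ships 30; Q ships 50; R ships 30; S ships 45.)

965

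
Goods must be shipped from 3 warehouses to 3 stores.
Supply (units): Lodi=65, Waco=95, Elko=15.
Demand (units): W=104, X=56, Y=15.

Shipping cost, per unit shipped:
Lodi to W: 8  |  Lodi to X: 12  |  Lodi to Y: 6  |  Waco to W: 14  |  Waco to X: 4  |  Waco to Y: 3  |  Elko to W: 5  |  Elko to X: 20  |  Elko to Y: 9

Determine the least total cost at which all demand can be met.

1200

A cheapest plan:
  Lodi->W: 65 × 8 = 520
  Waco->W: 24 × 14 = 336
  Waco->X: 56 × 4 = 224
  Waco->Y: 15 × 3 = 45
  Elko->W: 15 × 5 = 75
Total = 520 + 336 + 224 + 45 + 75 = 1200.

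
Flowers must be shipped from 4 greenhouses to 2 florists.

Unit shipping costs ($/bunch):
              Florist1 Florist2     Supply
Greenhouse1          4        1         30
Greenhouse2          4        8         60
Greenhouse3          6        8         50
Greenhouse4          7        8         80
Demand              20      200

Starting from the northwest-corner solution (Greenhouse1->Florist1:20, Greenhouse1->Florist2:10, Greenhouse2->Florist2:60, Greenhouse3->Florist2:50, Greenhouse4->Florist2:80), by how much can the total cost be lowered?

Current plan cost = 20·4 + 10·1 + 60·8 + 50·8 + 80·8 = $1610.
Optimal plan:
  Greenhouse1 to Florist2: 30 × $1 = $30
  Greenhouse2 to Florist1: 20 × $4 = $80
  Greenhouse2 to Florist2: 40 × $8 = $320
  Greenhouse3 to Florist2: 50 × $8 = $400
  Greenhouse4 to Florist2: 80 × $8 = $640
Optimal cost = $1470.
Saving = 1610 − 1470 = $140.

140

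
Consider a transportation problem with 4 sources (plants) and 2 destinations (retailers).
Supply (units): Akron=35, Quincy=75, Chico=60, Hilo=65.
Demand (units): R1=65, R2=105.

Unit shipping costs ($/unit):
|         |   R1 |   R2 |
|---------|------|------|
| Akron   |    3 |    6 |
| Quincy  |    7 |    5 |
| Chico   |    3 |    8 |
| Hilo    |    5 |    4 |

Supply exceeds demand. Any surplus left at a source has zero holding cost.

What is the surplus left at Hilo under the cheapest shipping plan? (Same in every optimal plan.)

Minimum-cost shipments:
  Akron to R1: 5 × $3 = $15
  Quincy to R2: 40 × $5 = $200
  Chico to R1: 60 × $3 = $180
  Hilo to R2: 65 × $4 = $260
Total cost = $655.
Hilo ships 65 of its 65, leaving 0.

0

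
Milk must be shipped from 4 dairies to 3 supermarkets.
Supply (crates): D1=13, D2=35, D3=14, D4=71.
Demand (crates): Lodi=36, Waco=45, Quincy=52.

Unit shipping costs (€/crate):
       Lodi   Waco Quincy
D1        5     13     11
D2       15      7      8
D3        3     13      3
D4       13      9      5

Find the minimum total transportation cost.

One minimum-cost allocation:
  D1->Lodi: 13 crates
  D2->Waco: 35 crates
  D3->Lodi: 14 crates
  D4->Lodi: 9 crates
  D4->Waco: 10 crates
  D4->Quincy: 52 crates
Total cost = €819.

819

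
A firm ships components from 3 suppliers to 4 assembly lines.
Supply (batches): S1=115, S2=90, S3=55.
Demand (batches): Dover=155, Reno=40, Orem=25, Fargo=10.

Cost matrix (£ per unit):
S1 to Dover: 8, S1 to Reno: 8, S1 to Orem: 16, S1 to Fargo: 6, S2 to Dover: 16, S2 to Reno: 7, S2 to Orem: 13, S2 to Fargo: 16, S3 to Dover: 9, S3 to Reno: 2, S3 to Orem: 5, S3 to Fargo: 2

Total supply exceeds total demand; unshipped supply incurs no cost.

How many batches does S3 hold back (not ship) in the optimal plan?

An optimal plan:
  S1->Dover: 115 batches
  S2->Dover: 20 batches
  S2->Reno: 40 batches
  S3->Dover: 20 batches
  S3->Orem: 25 batches
  S3->Fargo: 10 batches
Total cost = £1845.
S3 ships 55 of its 55, leaving 0.

0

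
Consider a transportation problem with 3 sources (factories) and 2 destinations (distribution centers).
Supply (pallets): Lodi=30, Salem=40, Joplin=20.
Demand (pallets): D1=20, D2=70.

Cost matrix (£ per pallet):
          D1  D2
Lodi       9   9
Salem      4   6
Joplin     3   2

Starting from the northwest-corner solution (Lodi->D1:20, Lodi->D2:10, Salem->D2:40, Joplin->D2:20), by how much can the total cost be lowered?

Current plan cost = 20·9 + 10·9 + 40·6 + 20·2 = £550.
Optimal plan:
  Lodi->D2: 30 × £9 = £270
  Salem->D1: 20 × £4 = £80
  Salem->D2: 20 × £6 = £120
  Joplin->D2: 20 × £2 = £40
Optimal cost = £510.
Saving = 550 − 510 = £40.

40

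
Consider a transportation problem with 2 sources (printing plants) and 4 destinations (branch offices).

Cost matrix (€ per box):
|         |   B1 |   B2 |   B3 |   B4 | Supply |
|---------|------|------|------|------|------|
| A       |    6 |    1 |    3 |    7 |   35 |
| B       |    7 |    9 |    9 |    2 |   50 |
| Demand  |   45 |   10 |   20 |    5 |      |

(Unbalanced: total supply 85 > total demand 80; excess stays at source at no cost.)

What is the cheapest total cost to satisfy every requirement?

A cheapest plan:
  A to B1: 5 × €6 = €30
  A to B2: 10 × €1 = €10
  A to B3: 20 × €3 = €60
  B to B1: 40 × €7 = €280
  B to B4: 5 × €2 = €10
Total = 30 + 10 + 60 + 280 + 10 = €390.
(Supply check: A ships 35; B ships 45.)

390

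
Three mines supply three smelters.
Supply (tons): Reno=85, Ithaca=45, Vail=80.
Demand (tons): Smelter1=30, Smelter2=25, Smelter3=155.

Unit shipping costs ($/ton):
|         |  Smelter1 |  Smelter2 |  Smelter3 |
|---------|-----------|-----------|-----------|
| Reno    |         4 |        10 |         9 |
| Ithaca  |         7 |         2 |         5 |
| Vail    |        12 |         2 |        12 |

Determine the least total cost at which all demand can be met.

One minimum-cost allocation:
  Reno–Smelter1: 30 tons
  Reno–Smelter3: 55 tons
  Ithaca–Smelter3: 45 tons
  Vail–Smelter2: 25 tons
  Vail–Smelter3: 55 tons
Total cost = $1550.
(Supply check: Reno ships 85; Ithaca ships 45; Vail ships 80.)

1550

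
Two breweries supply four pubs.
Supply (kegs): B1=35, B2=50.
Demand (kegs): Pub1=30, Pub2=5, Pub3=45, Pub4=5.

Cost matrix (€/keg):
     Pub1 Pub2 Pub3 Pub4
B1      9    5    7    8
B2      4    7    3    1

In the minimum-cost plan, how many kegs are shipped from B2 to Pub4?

Optimal shipments:
  B1->Pub2: 5 × €5 = €25
  B1->Pub3: 30 × €7 = €210
  B2->Pub1: 30 × €4 = €120
  B2->Pub3: 15 × €3 = €45
  B2->Pub4: 5 × €1 = €5
Total cost = €405.
So B2→Pub4 carries 5 kegs.

5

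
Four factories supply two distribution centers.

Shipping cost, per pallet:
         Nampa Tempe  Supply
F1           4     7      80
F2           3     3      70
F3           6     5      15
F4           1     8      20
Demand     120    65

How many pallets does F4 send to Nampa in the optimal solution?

20

Optimal shipments:
  F1→Nampa: 80 × 4 = 320
  F2→Nampa: 20 × 3 = 60
  F2→Tempe: 50 × 3 = 150
  F3→Tempe: 15 × 5 = 75
  F4→Nampa: 20 × 1 = 20
Total cost = 625.
So F4→Nampa carries 20 pallets.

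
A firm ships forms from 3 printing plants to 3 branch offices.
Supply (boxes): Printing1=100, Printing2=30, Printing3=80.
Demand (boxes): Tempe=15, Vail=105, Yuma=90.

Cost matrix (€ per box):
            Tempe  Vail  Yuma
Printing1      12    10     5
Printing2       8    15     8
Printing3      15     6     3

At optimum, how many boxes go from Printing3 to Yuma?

0

Optimal shipments:
  Printing1->Vail: 25 × €10 = €250
  Printing1->Yuma: 75 × €5 = €375
  Printing2->Tempe: 15 × €8 = €120
  Printing2->Yuma: 15 × €8 = €120
  Printing3->Vail: 80 × €6 = €480
Total cost = €1345.
The route Printing3→Yuma is not used.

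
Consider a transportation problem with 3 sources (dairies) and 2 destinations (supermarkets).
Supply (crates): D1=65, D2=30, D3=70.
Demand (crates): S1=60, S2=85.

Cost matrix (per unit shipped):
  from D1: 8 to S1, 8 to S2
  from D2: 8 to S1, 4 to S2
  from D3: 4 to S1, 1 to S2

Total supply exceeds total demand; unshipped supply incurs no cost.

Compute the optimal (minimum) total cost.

595

One minimum-cost allocation:
  D1–S1: 45 crates
  D2–S2: 30 crates
  D3–S1: 15 crates
  D3–S2: 55 crates
Total cost = 595.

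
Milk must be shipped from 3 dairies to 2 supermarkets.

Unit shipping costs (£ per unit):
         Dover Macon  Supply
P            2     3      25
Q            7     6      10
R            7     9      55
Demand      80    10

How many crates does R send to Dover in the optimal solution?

55

Optimal shipments:
  P to Dover: 25 × £2 = £50
  Q to Macon: 10 × £6 = £60
  R to Dover: 55 × £7 = £385
Total cost = £495.
So R→Dover carries 55 crates.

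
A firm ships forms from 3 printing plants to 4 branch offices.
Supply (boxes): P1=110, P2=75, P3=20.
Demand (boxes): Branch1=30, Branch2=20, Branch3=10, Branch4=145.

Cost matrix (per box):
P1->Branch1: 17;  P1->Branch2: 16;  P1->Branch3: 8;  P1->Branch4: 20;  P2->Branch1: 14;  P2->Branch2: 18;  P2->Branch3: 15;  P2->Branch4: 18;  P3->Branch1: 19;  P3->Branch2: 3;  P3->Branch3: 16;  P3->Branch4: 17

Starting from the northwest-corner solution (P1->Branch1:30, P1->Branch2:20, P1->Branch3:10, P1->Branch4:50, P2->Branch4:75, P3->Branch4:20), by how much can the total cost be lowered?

230

Current plan cost = 30·17 + 20·16 + 10·8 + 50·20 + 75·18 + 20·17 = 3600.
Optimal plan:
  P1 to Branch3: 10 × 8 = 80
  P1 to Branch4: 100 × 20 = 2000
  P2 to Branch1: 30 × 14 = 420
  P2 to Branch4: 45 × 18 = 810
  P3 to Branch2: 20 × 3 = 60
Optimal cost = 3370.
Saving = 3600 − 3370 = 230.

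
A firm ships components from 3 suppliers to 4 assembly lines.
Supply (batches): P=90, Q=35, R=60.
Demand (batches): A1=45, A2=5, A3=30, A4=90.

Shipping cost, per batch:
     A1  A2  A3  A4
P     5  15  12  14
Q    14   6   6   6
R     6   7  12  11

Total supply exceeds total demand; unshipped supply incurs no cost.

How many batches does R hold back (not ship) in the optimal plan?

0

Minimum-cost shipments:
  P to A1: 45 × 5 = 225
  P to A3: 30 × 12 = 360
  Q to A4: 35 × 6 = 210
  R to A2: 5 × 7 = 35
  R to A4: 55 × 11 = 605
Total cost = 1435.
R ships 60 of its 60, leaving 0.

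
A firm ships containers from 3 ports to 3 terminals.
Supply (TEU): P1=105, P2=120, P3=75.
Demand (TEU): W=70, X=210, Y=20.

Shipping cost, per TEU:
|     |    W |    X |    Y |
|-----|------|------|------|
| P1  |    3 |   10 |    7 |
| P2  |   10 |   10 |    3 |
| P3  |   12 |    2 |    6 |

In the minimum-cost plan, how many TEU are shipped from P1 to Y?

Optimal shipments:
  P1–W: 70 × 3 = 210
  P1–X: 35 × 10 = 350
  P2–X: 100 × 10 = 1000
  P2–Y: 20 × 3 = 60
  P3–X: 75 × 2 = 150
Total cost = 1770.
The route P1→Y is not used.

0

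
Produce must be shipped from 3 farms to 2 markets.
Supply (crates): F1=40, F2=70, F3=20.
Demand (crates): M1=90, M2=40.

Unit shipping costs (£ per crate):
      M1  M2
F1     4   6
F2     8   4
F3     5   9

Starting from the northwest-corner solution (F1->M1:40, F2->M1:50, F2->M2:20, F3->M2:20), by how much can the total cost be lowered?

160

Current plan cost = 40·4 + 50·8 + 20·4 + 20·9 = £820.
Optimal plan:
  F1→M1: 40 crates
  F2→M1: 30 crates
  F2→M2: 40 crates
  F3→M1: 20 crates
Optimal cost = £660.
Saving = 820 − 660 = £160.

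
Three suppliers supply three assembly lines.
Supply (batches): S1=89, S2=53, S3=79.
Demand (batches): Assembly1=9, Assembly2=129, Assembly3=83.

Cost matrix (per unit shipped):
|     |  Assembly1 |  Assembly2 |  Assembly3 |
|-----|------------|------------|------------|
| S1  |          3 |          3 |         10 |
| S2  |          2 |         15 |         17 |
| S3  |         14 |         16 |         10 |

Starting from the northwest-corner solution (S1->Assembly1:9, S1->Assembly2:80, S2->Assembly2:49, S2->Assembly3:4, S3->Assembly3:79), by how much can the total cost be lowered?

117

Current plan cost = 9·3 + 80·3 + 49·15 + 4·17 + 79·10 = 1860.
Optimal plan:
  S1→Assembly2: 89 batches
  S2→Assembly1: 9 batches
  S2→Assembly2: 40 batches
  S2→Assembly3: 4 batches
  S3→Assembly3: 79 batches
Optimal cost = 1743.
Saving = 1860 − 1743 = 117.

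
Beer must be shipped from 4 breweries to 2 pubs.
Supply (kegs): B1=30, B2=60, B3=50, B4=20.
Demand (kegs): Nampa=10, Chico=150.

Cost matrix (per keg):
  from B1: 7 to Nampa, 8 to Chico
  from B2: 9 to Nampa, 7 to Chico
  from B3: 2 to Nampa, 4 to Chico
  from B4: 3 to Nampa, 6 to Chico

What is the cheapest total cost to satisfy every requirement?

950

An optimal shipping plan:
  B1→Chico: 30 × 8 = 240
  B2→Chico: 60 × 7 = 420
  B3→Chico: 50 × 4 = 200
  B4→Nampa: 10 × 3 = 30
  B4→Chico: 10 × 6 = 60
Total = 240 + 420 + 200 + 30 + 60 = 950.
(Supply check: B1 ships 30; B2 ships 60; B3 ships 50; B4 ships 20.)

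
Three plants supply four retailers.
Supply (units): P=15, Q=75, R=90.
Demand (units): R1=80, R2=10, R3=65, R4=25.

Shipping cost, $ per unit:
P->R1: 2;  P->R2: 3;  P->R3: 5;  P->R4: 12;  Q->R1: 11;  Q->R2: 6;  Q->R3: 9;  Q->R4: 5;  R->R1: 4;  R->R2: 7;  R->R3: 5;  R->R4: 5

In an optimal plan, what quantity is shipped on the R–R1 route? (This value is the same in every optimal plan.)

65

The minimum-cost plan:
  P–R1: 15 units
  Q–R2: 10 units
  Q–R3: 40 units
  Q–R4: 25 units
  R–R1: 65 units
  R–R3: 25 units
Total cost = $960.
So R→R1 carries 65 units.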